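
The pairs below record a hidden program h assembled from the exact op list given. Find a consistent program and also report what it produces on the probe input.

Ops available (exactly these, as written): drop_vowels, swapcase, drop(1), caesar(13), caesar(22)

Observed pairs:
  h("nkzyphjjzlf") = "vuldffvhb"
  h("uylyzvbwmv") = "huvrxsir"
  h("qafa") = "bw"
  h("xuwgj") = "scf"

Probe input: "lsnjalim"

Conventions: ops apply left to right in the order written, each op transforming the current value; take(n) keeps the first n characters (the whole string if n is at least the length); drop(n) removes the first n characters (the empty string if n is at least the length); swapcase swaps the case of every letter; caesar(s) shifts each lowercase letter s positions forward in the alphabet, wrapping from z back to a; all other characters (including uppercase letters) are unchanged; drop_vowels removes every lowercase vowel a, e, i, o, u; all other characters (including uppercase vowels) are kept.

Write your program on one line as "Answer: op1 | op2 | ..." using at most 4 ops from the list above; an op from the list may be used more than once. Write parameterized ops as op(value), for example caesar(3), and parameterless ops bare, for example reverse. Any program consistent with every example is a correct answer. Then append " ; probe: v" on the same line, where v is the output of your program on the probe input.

drop(1) | drop(1) | caesar(22) ; probe: "jfwhei"

Check, running the answer program on each example:
  "nkzyphjjzlf" -> "kzyphjjzlf" -> "zyphjjzlf" -> "vuldffvhb"
  "uylyzvbwmv" -> "ylyzvbwmv" -> "lyzvbwmv" -> "huvrxsir"
  "qafa" -> "afa" -> "fa" -> "bw"
  "xuwgj" -> "uwgj" -> "wgj" -> "scf"
  probe: "lsnjalim" -> "snjalim" -> "njalim" -> "jfwhei"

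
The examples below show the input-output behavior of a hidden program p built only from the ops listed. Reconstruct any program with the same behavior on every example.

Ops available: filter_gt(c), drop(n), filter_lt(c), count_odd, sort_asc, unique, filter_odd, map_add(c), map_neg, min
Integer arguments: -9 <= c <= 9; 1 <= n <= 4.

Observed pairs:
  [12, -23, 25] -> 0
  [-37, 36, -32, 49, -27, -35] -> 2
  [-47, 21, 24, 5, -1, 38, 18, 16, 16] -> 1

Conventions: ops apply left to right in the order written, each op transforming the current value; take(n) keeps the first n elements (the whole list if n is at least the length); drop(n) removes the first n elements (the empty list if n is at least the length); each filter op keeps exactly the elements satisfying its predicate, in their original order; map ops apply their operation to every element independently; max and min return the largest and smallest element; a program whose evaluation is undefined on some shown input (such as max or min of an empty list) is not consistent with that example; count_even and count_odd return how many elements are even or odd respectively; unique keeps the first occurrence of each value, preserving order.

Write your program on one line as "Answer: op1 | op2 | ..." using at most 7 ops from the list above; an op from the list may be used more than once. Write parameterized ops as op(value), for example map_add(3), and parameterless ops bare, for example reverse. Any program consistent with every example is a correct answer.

drop(4) | sort_asc | unique | map_neg | sort_asc | count_odd

Check, running the answer program on each example:
  [12, -23, 25] -> [] -> [] -> [] -> [] -> [] -> 0
  [-37, 36, -32, 49, -27, -35] -> [-27, -35] -> [-35, -27] -> [-35, -27] -> [35, 27] -> [27, 35] -> 2
  [-47, 21, 24, 5, -1, 38, 18, 16, 16] -> [-1, 38, 18, 16, 16] -> [-1, 16, 16, 18, 38] -> [-1, 16, 18, 38] -> [1, -16, -18, -38] -> [-38, -18, -16, 1] -> 1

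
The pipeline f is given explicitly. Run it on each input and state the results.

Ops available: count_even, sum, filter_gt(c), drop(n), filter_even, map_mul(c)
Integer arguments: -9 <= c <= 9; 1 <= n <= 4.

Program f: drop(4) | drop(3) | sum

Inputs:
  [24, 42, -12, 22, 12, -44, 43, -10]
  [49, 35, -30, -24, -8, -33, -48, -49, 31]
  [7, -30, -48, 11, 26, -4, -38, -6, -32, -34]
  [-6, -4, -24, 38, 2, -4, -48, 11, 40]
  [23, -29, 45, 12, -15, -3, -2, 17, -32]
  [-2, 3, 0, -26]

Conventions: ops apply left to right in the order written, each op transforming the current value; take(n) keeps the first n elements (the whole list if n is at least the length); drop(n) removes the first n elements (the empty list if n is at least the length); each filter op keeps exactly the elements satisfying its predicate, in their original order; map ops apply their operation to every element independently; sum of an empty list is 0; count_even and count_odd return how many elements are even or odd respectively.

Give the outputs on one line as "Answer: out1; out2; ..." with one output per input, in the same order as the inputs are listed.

-10; -18; -72; 51; -15; 0

Execution, op by op:
  [24, 42, -12, 22, 12, -44, 43, -10] -> [12, -44, 43, -10] -> [-10] -> -10
  [49, 35, -30, -24, -8, -33, -48, -49, 31] -> [-8, -33, -48, -49, 31] -> [-49, 31] -> -18
  [7, -30, -48, 11, 26, -4, -38, -6, -32, -34] -> [26, -4, -38, -6, -32, -34] -> [-6, -32, -34] -> -72
  [-6, -4, -24, 38, 2, -4, -48, 11, 40] -> [2, -4, -48, 11, 40] -> [11, 40] -> 51
  [23, -29, 45, 12, -15, -3, -2, 17, -32] -> [-15, -3, -2, 17, -32] -> [17, -32] -> -15
  [-2, 3, 0, -26] -> [] -> [] -> 0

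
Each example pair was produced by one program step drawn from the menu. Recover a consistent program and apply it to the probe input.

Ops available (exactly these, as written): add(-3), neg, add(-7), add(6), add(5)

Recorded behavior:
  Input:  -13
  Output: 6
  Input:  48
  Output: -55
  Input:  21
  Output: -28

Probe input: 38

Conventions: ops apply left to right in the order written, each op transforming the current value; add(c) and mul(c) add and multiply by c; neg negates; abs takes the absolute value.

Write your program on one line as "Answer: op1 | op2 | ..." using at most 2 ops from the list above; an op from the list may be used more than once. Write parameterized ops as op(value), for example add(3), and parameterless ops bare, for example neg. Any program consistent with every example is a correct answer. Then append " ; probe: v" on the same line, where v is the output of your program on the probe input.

neg | add(-7) ; probe: -45

Check, running the answer program on each example:
  -13 -> 13 -> 6
  48 -> -48 -> -55
  21 -> -21 -> -28
  probe: 38 -> -38 -> -45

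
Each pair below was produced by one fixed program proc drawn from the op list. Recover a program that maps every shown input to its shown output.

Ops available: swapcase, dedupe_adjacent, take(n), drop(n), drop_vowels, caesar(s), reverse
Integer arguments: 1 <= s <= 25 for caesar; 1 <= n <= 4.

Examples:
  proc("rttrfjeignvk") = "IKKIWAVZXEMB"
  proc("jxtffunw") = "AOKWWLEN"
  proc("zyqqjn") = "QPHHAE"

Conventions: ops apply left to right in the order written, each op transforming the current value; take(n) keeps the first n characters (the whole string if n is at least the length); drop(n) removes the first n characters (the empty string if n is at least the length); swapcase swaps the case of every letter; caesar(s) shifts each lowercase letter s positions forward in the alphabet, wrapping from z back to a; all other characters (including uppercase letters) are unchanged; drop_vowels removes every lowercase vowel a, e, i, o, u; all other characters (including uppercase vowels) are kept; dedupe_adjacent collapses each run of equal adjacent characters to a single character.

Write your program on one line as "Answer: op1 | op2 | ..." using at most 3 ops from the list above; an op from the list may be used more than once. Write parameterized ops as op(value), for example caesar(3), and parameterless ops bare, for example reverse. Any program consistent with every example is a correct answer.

caesar(17) | swapcase

Check, running the answer program on each example:
  "rttrfjeignvk" -> "ikkiwavzxemb" -> "IKKIWAVZXEMB"
  "jxtffunw" -> "aokwwlen" -> "AOKWWLEN"
  "zyqqjn" -> "qphhae" -> "QPHHAE"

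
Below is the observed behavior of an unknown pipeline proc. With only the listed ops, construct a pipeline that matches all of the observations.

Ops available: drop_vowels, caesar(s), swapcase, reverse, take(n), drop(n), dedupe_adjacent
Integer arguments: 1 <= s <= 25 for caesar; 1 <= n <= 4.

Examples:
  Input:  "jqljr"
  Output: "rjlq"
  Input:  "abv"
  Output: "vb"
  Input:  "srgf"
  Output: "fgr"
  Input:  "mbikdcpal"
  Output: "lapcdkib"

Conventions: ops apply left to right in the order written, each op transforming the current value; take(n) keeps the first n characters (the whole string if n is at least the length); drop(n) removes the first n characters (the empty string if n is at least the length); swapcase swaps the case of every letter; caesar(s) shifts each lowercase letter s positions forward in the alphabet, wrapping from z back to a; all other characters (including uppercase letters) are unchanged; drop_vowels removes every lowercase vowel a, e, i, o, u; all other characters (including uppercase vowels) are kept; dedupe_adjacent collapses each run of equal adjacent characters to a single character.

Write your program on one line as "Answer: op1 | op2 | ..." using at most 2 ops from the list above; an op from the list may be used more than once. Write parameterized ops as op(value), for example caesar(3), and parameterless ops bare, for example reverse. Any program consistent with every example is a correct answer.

drop(1) | reverse

Check, running the answer program on each example:
  "jqljr" -> "qljr" -> "rjlq"
  "abv" -> "bv" -> "vb"
  "srgf" -> "rgf" -> "fgr"
  "mbikdcpal" -> "bikdcpal" -> "lapcdkib"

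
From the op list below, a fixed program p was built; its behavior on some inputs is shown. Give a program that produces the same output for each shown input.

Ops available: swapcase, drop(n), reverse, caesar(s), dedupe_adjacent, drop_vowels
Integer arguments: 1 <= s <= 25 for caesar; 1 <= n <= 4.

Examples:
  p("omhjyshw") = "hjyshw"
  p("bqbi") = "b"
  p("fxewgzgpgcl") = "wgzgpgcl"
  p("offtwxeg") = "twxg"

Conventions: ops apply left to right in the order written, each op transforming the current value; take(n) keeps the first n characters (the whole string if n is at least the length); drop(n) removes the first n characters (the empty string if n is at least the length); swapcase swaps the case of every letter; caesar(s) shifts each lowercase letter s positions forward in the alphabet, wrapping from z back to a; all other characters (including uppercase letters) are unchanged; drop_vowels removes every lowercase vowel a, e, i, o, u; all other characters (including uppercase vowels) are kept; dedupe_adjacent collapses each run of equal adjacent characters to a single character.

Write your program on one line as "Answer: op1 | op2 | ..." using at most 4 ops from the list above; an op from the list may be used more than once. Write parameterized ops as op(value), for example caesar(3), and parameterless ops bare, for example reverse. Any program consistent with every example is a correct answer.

dedupe_adjacent | drop(2) | drop_vowels

Check, running the answer program on each example:
  "omhjyshw" -> "omhjyshw" -> "hjyshw" -> "hjyshw"
  "bqbi" -> "bqbi" -> "bi" -> "b"
  "fxewgzgpgcl" -> "fxewgzgpgcl" -> "ewgzgpgcl" -> "wgzgpgcl"
  "offtwxeg" -> "oftwxeg" -> "twxeg" -> "twxg"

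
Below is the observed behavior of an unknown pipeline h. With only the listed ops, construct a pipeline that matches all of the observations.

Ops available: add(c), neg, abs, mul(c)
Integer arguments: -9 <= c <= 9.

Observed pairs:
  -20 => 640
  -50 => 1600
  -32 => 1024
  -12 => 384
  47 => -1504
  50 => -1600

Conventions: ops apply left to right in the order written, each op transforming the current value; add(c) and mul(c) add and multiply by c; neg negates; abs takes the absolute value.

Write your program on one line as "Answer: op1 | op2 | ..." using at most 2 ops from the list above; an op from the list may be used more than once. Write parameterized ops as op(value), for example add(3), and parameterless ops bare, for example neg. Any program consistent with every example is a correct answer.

mul(-8) | mul(4)

Check, running the answer program on each example:
  -20 -> 160 -> 640
  -50 -> 400 -> 1600
  -32 -> 256 -> 1024
  -12 -> 96 -> 384
  47 -> -376 -> -1504
  50 -> -400 -> -1600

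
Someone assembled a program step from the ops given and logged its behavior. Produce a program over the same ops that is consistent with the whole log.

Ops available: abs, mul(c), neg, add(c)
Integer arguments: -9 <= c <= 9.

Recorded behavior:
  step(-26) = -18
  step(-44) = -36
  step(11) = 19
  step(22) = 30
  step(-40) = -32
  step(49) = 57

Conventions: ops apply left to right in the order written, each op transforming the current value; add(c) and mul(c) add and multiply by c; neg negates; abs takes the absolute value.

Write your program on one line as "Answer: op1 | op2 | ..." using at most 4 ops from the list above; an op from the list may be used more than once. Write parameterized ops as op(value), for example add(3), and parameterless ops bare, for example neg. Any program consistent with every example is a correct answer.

neg | add(-3) | neg | add(5)

Check, running the answer program on each example:
  -26 -> 26 -> 23 -> -23 -> -18
  -44 -> 44 -> 41 -> -41 -> -36
  11 -> -11 -> -14 -> 14 -> 19
  22 -> -22 -> -25 -> 25 -> 30
  -40 -> 40 -> 37 -> -37 -> -32
  49 -> -49 -> -52 -> 52 -> 57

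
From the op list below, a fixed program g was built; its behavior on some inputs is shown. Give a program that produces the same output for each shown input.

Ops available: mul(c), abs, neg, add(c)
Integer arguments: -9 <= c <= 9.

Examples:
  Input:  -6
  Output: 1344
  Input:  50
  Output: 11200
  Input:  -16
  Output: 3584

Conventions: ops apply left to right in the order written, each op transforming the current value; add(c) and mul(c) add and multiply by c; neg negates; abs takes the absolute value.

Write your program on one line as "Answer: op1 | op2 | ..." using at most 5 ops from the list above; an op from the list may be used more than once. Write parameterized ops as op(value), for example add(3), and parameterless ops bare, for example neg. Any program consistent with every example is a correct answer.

mul(-7) | mul(8) | abs | mul(4)

Check, running the answer program on each example:
  -6 -> 42 -> 336 -> 336 -> 1344
  50 -> -350 -> -2800 -> 2800 -> 11200
  -16 -> 112 -> 896 -> 896 -> 3584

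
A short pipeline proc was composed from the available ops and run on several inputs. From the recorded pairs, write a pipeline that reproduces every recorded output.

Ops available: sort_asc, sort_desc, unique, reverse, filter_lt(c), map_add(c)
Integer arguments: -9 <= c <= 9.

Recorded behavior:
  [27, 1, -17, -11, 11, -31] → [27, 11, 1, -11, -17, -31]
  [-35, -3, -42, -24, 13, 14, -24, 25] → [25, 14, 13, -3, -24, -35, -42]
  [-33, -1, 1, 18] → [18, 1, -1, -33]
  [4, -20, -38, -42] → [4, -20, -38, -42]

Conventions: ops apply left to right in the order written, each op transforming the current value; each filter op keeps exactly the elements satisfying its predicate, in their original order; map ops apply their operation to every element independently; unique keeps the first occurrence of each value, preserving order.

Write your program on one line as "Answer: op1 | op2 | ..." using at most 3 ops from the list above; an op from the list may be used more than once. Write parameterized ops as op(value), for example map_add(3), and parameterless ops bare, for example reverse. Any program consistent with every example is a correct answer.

unique | sort_asc | sort_desc

Check, running the answer program on each example:
  [27, 1, -17, -11, 11, -31] -> [27, 1, -17, -11, 11, -31] -> [-31, -17, -11, 1, 11, 27] -> [27, 11, 1, -11, -17, -31]
  [-35, -3, -42, -24, 13, 14, -24, 25] -> [-35, -3, -42, -24, 13, 14, 25] -> [-42, -35, -24, -3, 13, 14, 25] -> [25, 14, 13, -3, -24, -35, -42]
  [-33, -1, 1, 18] -> [-33, -1, 1, 18] -> [-33, -1, 1, 18] -> [18, 1, -1, -33]
  [4, -20, -38, -42] -> [4, -20, -38, -42] -> [-42, -38, -20, 4] -> [4, -20, -38, -42]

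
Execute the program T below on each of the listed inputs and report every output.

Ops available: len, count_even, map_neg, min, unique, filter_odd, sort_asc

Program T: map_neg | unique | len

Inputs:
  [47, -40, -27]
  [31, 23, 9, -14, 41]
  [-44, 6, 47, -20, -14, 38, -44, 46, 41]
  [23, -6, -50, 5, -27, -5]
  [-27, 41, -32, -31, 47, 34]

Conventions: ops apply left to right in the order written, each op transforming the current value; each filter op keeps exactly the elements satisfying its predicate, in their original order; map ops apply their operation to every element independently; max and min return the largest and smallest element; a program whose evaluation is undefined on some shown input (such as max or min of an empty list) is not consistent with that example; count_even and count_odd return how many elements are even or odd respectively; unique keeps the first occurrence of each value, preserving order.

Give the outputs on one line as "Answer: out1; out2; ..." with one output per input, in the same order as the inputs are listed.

3; 5; 8; 6; 6

Execution, op by op:
  [47, -40, -27] -> [-47, 40, 27] -> [-47, 40, 27] -> 3
  [31, 23, 9, -14, 41] -> [-31, -23, -9, 14, -41] -> [-31, -23, -9, 14, -41] -> 5
  [-44, 6, 47, -20, -14, 38, -44, 46, 41] -> [44, -6, -47, 20, 14, -38, 44, -46, -41] -> [44, -6, -47, 20, 14, -38, -46, -41] -> 8
  [23, -6, -50, 5, -27, -5] -> [-23, 6, 50, -5, 27, 5] -> [-23, 6, 50, -5, 27, 5] -> 6
  [-27, 41, -32, -31, 47, 34] -> [27, -41, 32, 31, -47, -34] -> [27, -41, 32, 31, -47, -34] -> 6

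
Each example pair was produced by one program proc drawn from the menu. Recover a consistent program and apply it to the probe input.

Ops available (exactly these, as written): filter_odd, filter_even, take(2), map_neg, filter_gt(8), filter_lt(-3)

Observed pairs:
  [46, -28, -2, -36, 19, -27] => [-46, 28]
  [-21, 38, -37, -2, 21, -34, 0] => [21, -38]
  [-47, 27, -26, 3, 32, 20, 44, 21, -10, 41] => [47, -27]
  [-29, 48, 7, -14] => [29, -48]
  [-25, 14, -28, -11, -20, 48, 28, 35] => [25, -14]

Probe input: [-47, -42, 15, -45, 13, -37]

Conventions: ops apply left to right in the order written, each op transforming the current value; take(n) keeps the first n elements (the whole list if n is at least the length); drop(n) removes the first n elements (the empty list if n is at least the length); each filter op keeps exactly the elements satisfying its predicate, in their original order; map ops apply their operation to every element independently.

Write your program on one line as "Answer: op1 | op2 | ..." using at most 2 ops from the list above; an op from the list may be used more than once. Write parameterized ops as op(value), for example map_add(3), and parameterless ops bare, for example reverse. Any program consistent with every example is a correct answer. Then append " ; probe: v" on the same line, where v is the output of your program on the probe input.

map_neg | take(2) ; probe: [47, 42]

Check, running the answer program on each example:
  [46, -28, -2, -36, 19, -27] -> [-46, 28, 2, 36, -19, 27] -> [-46, 28]
  [-21, 38, -37, -2, 21, -34, 0] -> [21, -38, 37, 2, -21, 34, 0] -> [21, -38]
  [-47, 27, -26, 3, 32, 20, 44, 21, -10, 41] -> [47, -27, 26, -3, -32, -20, -44, -21, 10, -41] -> [47, -27]
  [-29, 48, 7, -14] -> [29, -48, -7, 14] -> [29, -48]
  [-25, 14, -28, -11, -20, 48, 28, 35] -> [25, -14, 28, 11, 20, -48, -28, -35] -> [25, -14]
  probe: [-47, -42, 15, -45, 13, -37] -> [47, 42, -15, 45, -13, 37] -> [47, 42]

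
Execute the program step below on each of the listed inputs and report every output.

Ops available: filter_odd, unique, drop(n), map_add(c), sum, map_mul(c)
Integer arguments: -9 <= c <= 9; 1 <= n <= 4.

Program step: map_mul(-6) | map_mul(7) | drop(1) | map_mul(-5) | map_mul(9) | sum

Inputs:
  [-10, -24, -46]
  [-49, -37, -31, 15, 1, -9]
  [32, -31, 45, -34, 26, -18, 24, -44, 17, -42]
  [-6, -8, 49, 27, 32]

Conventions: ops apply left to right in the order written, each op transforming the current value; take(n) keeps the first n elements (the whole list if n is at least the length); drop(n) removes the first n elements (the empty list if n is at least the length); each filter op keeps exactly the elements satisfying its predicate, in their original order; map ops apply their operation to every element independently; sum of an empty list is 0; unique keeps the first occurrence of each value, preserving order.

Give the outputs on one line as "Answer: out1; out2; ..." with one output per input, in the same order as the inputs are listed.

-132300; -115290; -107730; 189000

Execution, op by op:
  [-10, -24, -46] -> [60, 144, 276] -> [420, 1008, 1932] -> [1008, 1932] -> [-5040, -9660] -> [-45360, -86940] -> -132300
  [-49, -37, -31, 15, 1, -9] -> [294, 222, 186, -90, -6, 54] -> [2058, 1554, 1302, -630, -42, 378] -> [1554, 1302, -630, -42, 378] -> [-7770, -6510, 3150, 210, -1890] -> [-69930, -58590, 28350, 1890, -17010] -> -115290
  [32, -31, 45, -34, 26, -18, 24, -44, 17, -42] -> [-192, 186, -270, 204, -156, 108, -144, 264, -102, 252] -> [-1344, 1302, -1890, 1428, -1092, 756, -1008, 1848, -714, 1764] -> [1302, -1890, 1428, -1092, 756, -1008, 1848, -714, 1764] -> [-6510, 9450, -7140, 5460, -3780, 5040, -9240, 3570, -8820] -> [-58590, 85050, -64260, 49140, -34020, 45360, -83160, 32130, -79380] -> -107730
  [-6, -8, 49, 27, 32] -> [36, 48, -294, -162, -192] -> [252, 336, -2058, -1134, -1344] -> [336, -2058, -1134, -1344] -> [-1680, 10290, 5670, 6720] -> [-15120, 92610, 51030, 60480] -> 189000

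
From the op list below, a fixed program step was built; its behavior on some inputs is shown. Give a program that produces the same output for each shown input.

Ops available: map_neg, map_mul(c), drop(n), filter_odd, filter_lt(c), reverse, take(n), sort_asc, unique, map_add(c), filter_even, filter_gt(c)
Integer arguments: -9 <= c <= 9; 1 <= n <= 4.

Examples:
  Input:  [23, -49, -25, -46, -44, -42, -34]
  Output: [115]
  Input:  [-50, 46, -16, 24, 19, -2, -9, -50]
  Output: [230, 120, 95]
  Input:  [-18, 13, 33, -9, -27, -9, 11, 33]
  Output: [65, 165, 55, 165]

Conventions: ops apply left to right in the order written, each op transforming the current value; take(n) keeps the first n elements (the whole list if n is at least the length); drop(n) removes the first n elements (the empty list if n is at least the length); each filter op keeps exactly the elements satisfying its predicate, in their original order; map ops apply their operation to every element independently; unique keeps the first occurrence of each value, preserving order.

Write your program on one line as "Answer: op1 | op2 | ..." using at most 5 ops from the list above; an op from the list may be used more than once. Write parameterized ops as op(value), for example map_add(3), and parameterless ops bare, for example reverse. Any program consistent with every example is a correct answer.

map_neg | map_mul(5) | map_neg | filter_gt(-2)

Check, running the answer program on each example:
  [23, -49, -25, -46, -44, -42, -34] -> [-23, 49, 25, 46, 44, 42, 34] -> [-115, 245, 125, 230, 220, 210, 170] -> [115, -245, -125, -230, -220, -210, -170] -> [115]
  [-50, 46, -16, 24, 19, -2, -9, -50] -> [50, -46, 16, -24, -19, 2, 9, 50] -> [250, -230, 80, -120, -95, 10, 45, 250] -> [-250, 230, -80, 120, 95, -10, -45, -250] -> [230, 120, 95]
  [-18, 13, 33, -9, -27, -9, 11, 33] -> [18, -13, -33, 9, 27, 9, -11, -33] -> [90, -65, -165, 45, 135, 45, -55, -165] -> [-90, 65, 165, -45, -135, -45, 55, 165] -> [65, 165, 55, 165]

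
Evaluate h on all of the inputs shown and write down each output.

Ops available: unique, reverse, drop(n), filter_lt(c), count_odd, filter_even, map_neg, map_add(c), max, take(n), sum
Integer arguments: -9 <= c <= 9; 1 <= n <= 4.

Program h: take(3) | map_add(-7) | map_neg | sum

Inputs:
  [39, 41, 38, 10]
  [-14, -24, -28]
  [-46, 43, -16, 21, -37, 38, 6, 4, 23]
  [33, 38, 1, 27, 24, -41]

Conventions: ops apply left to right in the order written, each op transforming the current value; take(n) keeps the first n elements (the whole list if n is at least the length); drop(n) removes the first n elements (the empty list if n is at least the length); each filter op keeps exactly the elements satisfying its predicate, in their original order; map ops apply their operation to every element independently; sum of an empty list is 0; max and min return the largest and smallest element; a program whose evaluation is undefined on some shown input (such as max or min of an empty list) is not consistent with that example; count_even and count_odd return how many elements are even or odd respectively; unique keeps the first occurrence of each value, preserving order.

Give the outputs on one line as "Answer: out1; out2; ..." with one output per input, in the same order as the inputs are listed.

-97; 87; 40; -51

Execution, op by op:
  [39, 41, 38, 10] -> [39, 41, 38] -> [32, 34, 31] -> [-32, -34, -31] -> -97
  [-14, -24, -28] -> [-14, -24, -28] -> [-21, -31, -35] -> [21, 31, 35] -> 87
  [-46, 43, -16, 21, -37, 38, 6, 4, 23] -> [-46, 43, -16] -> [-53, 36, -23] -> [53, -36, 23] -> 40
  [33, 38, 1, 27, 24, -41] -> [33, 38, 1] -> [26, 31, -6] -> [-26, -31, 6] -> -51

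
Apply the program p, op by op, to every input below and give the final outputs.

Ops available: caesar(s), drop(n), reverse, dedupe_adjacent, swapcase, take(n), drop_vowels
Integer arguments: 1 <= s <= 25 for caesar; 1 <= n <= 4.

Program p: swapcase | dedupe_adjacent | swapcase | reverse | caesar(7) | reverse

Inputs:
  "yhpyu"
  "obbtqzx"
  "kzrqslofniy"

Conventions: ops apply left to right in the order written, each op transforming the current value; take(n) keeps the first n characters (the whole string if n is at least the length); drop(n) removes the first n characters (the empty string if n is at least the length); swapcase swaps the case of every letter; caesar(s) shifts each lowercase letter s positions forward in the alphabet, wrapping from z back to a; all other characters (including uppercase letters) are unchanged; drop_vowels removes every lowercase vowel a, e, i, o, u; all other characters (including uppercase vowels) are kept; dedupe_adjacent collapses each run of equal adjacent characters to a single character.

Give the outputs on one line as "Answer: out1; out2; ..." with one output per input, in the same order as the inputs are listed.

Execution, op by op:
  "yhpyu" -> "YHPYU" -> "YHPYU" -> "yhpyu" -> "uyphy" -> "bfwof" -> "fowfb"
  "obbtqzx" -> "OBBTQZX" -> "OBTQZX" -> "obtqzx" -> "xzqtbo" -> "egxaiv" -> "viaxge"
  "kzrqslofniy" -> "KZRQSLOFNIY" -> "KZRQSLOFNIY" -> "kzrqslofniy" -> "yinfolsqrzk" -> "fpumvszxygr" -> "rgyxzsvmupf"

"fowfb"; "viaxge"; "rgyxzsvmupf"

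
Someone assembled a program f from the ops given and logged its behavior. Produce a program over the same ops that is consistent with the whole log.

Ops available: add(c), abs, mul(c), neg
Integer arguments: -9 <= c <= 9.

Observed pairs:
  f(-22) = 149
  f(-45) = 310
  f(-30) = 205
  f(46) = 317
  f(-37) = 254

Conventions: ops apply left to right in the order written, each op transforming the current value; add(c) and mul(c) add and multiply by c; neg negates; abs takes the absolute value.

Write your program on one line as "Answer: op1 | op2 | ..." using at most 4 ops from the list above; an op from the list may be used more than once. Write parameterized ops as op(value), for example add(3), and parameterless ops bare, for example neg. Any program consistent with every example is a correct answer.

abs | mul(7) | add(2) | add(-7)

Check, running the answer program on each example:
  -22 -> 22 -> 154 -> 156 -> 149
  -45 -> 45 -> 315 -> 317 -> 310
  -30 -> 30 -> 210 -> 212 -> 205
  46 -> 46 -> 322 -> 324 -> 317
  -37 -> 37 -> 259 -> 261 -> 254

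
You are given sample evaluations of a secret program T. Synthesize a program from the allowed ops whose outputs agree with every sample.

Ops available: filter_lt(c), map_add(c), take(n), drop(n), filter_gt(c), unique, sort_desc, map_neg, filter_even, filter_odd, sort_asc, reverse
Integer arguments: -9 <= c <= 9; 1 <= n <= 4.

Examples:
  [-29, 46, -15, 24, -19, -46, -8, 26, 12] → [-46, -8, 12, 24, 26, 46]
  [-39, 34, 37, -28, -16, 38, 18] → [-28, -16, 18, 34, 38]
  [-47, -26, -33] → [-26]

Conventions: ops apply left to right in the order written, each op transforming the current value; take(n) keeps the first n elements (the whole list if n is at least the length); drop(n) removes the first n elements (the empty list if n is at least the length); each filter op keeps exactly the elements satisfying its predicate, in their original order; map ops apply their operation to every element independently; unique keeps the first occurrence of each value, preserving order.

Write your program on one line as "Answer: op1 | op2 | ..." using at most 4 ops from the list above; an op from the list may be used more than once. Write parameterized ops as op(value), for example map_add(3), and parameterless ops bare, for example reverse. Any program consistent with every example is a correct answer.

reverse | filter_even | sort_asc

Check, running the answer program on each example:
  [-29, 46, -15, 24, -19, -46, -8, 26, 12] -> [12, 26, -8, -46, -19, 24, -15, 46, -29] -> [12, 26, -8, -46, 24, 46] -> [-46, -8, 12, 24, 26, 46]
  [-39, 34, 37, -28, -16, 38, 18] -> [18, 38, -16, -28, 37, 34, -39] -> [18, 38, -16, -28, 34] -> [-28, -16, 18, 34, 38]
  [-47, -26, -33] -> [-33, -26, -47] -> [-26] -> [-26]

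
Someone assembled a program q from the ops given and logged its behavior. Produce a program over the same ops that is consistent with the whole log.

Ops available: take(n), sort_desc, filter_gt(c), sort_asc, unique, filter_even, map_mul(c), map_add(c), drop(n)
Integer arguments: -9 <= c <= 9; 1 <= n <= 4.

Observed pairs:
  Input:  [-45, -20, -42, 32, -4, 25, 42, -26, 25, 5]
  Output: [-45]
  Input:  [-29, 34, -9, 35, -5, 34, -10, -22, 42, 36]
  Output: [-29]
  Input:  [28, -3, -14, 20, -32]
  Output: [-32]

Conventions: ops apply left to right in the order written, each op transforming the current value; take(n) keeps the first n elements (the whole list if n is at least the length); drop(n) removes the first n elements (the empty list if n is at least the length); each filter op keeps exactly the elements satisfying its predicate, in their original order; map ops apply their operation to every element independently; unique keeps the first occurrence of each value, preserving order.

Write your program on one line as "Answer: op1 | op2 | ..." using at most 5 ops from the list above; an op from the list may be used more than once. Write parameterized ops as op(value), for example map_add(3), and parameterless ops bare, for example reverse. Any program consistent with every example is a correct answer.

sort_asc | sort_desc | unique | sort_asc | take(1)

Check, running the answer program on each example:
  [-45, -20, -42, 32, -4, 25, 42, -26, 25, 5] -> [-45, -42, -26, -20, -4, 5, 25, 25, 32, 42] -> [42, 32, 25, 25, 5, -4, -20, -26, -42, -45] -> [42, 32, 25, 5, -4, -20, -26, -42, -45] -> [-45, -42, -26, -20, -4, 5, 25, 32, 42] -> [-45]
  [-29, 34, -9, 35, -5, 34, -10, -22, 42, 36] -> [-29, -22, -10, -9, -5, 34, 34, 35, 36, 42] -> [42, 36, 35, 34, 34, -5, -9, -10, -22, -29] -> [42, 36, 35, 34, -5, -9, -10, -22, -29] -> [-29, -22, -10, -9, -5, 34, 35, 36, 42] -> [-29]
  [28, -3, -14, 20, -32] -> [-32, -14, -3, 20, 28] -> [28, 20, -3, -14, -32] -> [28, 20, -3, -14, -32] -> [-32, -14, -3, 20, 28] -> [-32]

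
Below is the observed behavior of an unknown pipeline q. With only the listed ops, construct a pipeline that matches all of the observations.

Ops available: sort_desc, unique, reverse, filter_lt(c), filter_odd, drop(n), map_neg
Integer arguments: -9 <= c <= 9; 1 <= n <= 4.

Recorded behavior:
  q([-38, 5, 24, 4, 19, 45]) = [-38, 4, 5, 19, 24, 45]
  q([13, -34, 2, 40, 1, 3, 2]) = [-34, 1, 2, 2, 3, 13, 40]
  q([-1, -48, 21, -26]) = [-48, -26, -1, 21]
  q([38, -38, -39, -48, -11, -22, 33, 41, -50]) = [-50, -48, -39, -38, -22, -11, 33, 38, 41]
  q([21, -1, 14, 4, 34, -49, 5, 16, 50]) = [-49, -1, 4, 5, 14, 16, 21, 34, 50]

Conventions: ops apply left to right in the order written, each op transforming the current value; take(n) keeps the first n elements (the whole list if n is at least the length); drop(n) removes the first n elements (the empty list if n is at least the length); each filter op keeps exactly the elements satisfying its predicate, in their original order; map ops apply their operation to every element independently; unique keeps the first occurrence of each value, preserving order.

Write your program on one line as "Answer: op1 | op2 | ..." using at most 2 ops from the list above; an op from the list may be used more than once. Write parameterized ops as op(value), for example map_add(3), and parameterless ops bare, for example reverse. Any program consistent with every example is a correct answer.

sort_desc | reverse

Check, running the answer program on each example:
  [-38, 5, 24, 4, 19, 45] -> [45, 24, 19, 5, 4, -38] -> [-38, 4, 5, 19, 24, 45]
  [13, -34, 2, 40, 1, 3, 2] -> [40, 13, 3, 2, 2, 1, -34] -> [-34, 1, 2, 2, 3, 13, 40]
  [-1, -48, 21, -26] -> [21, -1, -26, -48] -> [-48, -26, -1, 21]
  [38, -38, -39, -48, -11, -22, 33, 41, -50] -> [41, 38, 33, -11, -22, -38, -39, -48, -50] -> [-50, -48, -39, -38, -22, -11, 33, 38, 41]
  [21, -1, 14, 4, 34, -49, 5, 16, 50] -> [50, 34, 21, 16, 14, 5, 4, -1, -49] -> [-49, -1, 4, 5, 14, 16, 21, 34, 50]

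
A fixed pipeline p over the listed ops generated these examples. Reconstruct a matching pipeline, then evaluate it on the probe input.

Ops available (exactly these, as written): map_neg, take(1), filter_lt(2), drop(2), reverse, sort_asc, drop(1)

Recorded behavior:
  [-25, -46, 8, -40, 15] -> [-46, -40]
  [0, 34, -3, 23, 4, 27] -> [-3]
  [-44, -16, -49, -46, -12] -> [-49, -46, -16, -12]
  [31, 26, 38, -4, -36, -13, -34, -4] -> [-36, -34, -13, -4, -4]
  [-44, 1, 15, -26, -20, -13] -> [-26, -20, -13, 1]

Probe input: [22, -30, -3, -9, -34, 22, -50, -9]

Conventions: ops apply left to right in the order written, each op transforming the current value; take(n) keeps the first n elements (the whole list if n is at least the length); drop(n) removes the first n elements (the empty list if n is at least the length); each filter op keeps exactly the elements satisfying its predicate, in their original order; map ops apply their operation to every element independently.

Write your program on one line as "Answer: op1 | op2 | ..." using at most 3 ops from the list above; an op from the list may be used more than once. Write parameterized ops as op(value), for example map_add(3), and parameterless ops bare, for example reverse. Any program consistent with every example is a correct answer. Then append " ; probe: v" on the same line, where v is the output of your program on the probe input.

drop(1) | filter_lt(2) | sort_asc ; probe: [-50, -34, -30, -9, -9, -3]

Check, running the answer program on each example:
  [-25, -46, 8, -40, 15] -> [-46, 8, -40, 15] -> [-46, -40] -> [-46, -40]
  [0, 34, -3, 23, 4, 27] -> [34, -3, 23, 4, 27] -> [-3] -> [-3]
  [-44, -16, -49, -46, -12] -> [-16, -49, -46, -12] -> [-16, -49, -46, -12] -> [-49, -46, -16, -12]
  [31, 26, 38, -4, -36, -13, -34, -4] -> [26, 38, -4, -36, -13, -34, -4] -> [-4, -36, -13, -34, -4] -> [-36, -34, -13, -4, -4]
  [-44, 1, 15, -26, -20, -13] -> [1, 15, -26, -20, -13] -> [1, -26, -20, -13] -> [-26, -20, -13, 1]
  probe: [22, -30, -3, -9, -34, 22, -50, -9] -> [-30, -3, -9, -34, 22, -50, -9] -> [-30, -3, -9, -34, -50, -9] -> [-50, -34, -30, -9, -9, -3]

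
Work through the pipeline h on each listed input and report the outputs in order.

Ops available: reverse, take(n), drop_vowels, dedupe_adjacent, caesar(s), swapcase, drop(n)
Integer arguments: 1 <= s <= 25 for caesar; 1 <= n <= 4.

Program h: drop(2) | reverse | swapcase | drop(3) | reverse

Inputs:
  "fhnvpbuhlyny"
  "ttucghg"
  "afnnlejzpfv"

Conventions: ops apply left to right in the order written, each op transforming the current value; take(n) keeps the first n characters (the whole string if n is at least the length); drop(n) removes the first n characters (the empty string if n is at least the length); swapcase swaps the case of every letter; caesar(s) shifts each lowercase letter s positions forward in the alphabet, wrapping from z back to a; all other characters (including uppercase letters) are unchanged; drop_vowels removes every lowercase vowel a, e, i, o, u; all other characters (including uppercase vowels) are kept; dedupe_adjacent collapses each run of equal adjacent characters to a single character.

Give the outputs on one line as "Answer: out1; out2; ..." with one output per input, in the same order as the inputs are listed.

"NVPBUHL"; "UC"; "NNLEJZ"

Execution, op by op:
  "fhnvpbuhlyny" -> "nvpbuhlyny" -> "ynylhubpvn" -> "YNYLHUBPVN" -> "LHUBPVN" -> "NVPBUHL"
  "ttucghg" -> "ucghg" -> "ghgcu" -> "GHGCU" -> "CU" -> "UC"
  "afnnlejzpfv" -> "nnlejzpfv" -> "vfpzjelnn" -> "VFPZJELNN" -> "ZJELNN" -> "NNLEJZ"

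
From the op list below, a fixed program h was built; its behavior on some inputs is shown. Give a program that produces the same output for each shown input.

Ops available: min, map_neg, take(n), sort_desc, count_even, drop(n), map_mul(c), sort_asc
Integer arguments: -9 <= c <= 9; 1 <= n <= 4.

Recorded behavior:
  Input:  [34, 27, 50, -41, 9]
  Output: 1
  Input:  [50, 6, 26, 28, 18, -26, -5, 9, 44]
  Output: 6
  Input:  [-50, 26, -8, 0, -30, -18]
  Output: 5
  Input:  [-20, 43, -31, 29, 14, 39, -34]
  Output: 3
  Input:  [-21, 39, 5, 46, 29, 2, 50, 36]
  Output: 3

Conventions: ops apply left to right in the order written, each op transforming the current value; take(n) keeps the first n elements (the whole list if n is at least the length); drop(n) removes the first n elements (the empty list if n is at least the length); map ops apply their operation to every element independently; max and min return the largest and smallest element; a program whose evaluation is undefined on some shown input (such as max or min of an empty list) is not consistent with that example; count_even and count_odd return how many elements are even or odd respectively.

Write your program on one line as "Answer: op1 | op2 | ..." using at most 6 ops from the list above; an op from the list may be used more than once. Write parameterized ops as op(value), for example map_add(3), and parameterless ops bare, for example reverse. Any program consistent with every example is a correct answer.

sort_desc | map_neg | drop(1) | sort_desc | count_even

Check, running the answer program on each example:
  [34, 27, 50, -41, 9] -> [50, 34, 27, 9, -41] -> [-50, -34, -27, -9, 41] -> [-34, -27, -9, 41] -> [41, -9, -27, -34] -> 1
  [50, 6, 26, 28, 18, -26, -5, 9, 44] -> [50, 44, 28, 26, 18, 9, 6, -5, -26] -> [-50, -44, -28, -26, -18, -9, -6, 5, 26] -> [-44, -28, -26, -18, -9, -6, 5, 26] -> [26, 5, -6, -9, -18, -26, -28, -44] -> 6
  [-50, 26, -8, 0, -30, -18] -> [26, 0, -8, -18, -30, -50] -> [-26, 0, 8, 18, 30, 50] -> [0, 8, 18, 30, 50] -> [50, 30, 18, 8, 0] -> 5
  [-20, 43, -31, 29, 14, 39, -34] -> [43, 39, 29, 14, -20, -31, -34] -> [-43, -39, -29, -14, 20, 31, 34] -> [-39, -29, -14, 20, 31, 34] -> [34, 31, 20, -14, -29, -39] -> 3
  [-21, 39, 5, 46, 29, 2, 50, 36] -> [50, 46, 39, 36, 29, 5, 2, -21] -> [-50, -46, -39, -36, -29, -5, -2, 21] -> [-46, -39, -36, -29, -5, -2, 21] -> [21, -2, -5, -29, -36, -39, -46] -> 3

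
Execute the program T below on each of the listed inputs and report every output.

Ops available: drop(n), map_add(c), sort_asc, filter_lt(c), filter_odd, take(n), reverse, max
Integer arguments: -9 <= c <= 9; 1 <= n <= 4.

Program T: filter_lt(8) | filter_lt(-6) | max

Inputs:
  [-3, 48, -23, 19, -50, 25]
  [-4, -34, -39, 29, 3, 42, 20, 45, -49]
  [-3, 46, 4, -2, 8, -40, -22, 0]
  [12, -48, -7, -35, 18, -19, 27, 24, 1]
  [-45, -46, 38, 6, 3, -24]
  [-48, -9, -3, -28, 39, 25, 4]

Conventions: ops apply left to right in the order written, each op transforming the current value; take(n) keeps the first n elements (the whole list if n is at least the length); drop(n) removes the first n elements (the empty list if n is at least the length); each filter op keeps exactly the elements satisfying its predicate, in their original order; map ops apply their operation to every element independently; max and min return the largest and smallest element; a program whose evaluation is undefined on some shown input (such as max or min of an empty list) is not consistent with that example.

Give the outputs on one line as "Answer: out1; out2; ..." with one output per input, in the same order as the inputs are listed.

-23; -34; -22; -7; -24; -9

Execution, op by op:
  [-3, 48, -23, 19, -50, 25] -> [-3, -23, -50] -> [-23, -50] -> -23
  [-4, -34, -39, 29, 3, 42, 20, 45, -49] -> [-4, -34, -39, 3, -49] -> [-34, -39, -49] -> -34
  [-3, 46, 4, -2, 8, -40, -22, 0] -> [-3, 4, -2, -40, -22, 0] -> [-40, -22] -> -22
  [12, -48, -7, -35, 18, -19, 27, 24, 1] -> [-48, -7, -35, -19, 1] -> [-48, -7, -35, -19] -> -7
  [-45, -46, 38, 6, 3, -24] -> [-45, -46, 6, 3, -24] -> [-45, -46, -24] -> -24
  [-48, -9, -3, -28, 39, 25, 4] -> [-48, -9, -3, -28, 4] -> [-48, -9, -28] -> -9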